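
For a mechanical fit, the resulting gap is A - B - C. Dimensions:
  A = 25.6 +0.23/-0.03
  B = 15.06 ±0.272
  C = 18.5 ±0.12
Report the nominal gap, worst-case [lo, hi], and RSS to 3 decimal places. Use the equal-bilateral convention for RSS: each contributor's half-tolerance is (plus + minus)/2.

Stack each dimension's contribution:
  +A: nom +25.600 → Σnom=25.600; wc +0.230/-0.030 → slack +0.230/-0.030; half-tol=0.130, Σhalf²=0.016900
  -B: nom -15.060 → Σnom=10.540; wc +0.272/-0.272 → slack +0.502/-0.302; half-tol=0.272, Σhalf²=0.090884
  -C: nom -18.500 → Σnom=-7.960; wc +0.120/-0.120 → slack +0.622/-0.422; half-tol=0.120, Σhalf²=0.105284
Nominal = -7.960. Worst-case = [-7.960 - 0.422, -7.960 + 0.622] = [-8.382, -7.338]. RSS = √0.105284 = 0.324.

nominal=-7.960 wc=[-8.382,-7.338] rss=0.324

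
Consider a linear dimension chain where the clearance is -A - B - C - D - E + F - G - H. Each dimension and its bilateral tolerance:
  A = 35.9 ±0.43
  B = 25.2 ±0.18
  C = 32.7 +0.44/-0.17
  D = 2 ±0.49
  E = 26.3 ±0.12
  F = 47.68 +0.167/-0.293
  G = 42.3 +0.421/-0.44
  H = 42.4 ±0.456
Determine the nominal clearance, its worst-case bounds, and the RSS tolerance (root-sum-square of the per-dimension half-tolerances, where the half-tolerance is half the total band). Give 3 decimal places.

nominal=-159.120 wc=[-161.950,-156.667] rss=1.005

Stack each dimension's contribution:
  -A: nom -35.900 → Σnom=-35.900; wc +0.430/-0.430 → slack +0.430/-0.430; half-tol=0.430, Σhalf²=0.184900
  -B: nom -25.200 → Σnom=-61.100; wc +0.180/-0.180 → slack +0.610/-0.610; half-tol=0.180, Σhalf²=0.217300
  -C: nom -32.700 → Σnom=-93.800; wc +0.170/-0.440 → slack +0.780/-1.050; half-tol=0.305, Σhalf²=0.310325
  -D: nom -2.000 → Σnom=-95.800; wc +0.490/-0.490 → slack +1.270/-1.540; half-tol=0.490, Σhalf²=0.550425
  -E: nom -26.300 → Σnom=-122.100; wc +0.120/-0.120 → slack +1.390/-1.660; half-tol=0.120, Σhalf²=0.564825
  +F: nom +47.680 → Σnom=-74.420; wc +0.167/-0.293 → slack +1.557/-1.953; half-tol=0.230, Σhalf²=0.617725
  -G: nom -42.300 → Σnom=-116.720; wc +0.440/-0.421 → slack +1.997/-2.374; half-tol=0.430, Σhalf²=0.803055
  -H: nom -42.400 → Σnom=-159.120; wc +0.456/-0.456 → slack +2.453/-2.830; half-tol=0.456, Σhalf²=1.010991
Nominal = -159.120. Worst-case = [-159.120 - 2.830, -159.120 + 2.453] = [-161.950, -156.667]. RSS = √1.010991 = 1.005.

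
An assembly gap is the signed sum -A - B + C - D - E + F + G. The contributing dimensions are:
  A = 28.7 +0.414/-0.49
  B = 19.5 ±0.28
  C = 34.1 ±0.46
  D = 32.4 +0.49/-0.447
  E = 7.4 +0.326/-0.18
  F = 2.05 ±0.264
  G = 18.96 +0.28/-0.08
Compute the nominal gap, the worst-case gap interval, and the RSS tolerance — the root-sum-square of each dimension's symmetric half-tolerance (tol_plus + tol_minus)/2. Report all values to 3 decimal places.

Stack each dimension's contribution:
  -A: nom -28.700 → Σnom=-28.700; wc +0.490/-0.414 → slack +0.490/-0.414; half-tol=0.452, Σhalf²=0.204304
  -B: nom -19.500 → Σnom=-48.200; wc +0.280/-0.280 → slack +0.770/-0.694; half-tol=0.280, Σhalf²=0.282704
  +C: nom +34.100 → Σnom=-14.100; wc +0.460/-0.460 → slack +1.230/-1.154; half-tol=0.460, Σhalf²=0.494304
  -D: nom -32.400 → Σnom=-46.500; wc +0.447/-0.490 → slack +1.677/-1.644; half-tol=0.469, Σhalf²=0.713796
  -E: nom -7.400 → Σnom=-53.900; wc +0.180/-0.326 → slack +1.857/-1.970; half-tol=0.253, Σhalf²=0.777805
  +F: nom +2.050 → Σnom=-51.850; wc +0.264/-0.264 → slack +2.121/-2.234; half-tol=0.264, Σhalf²=0.847501
  +G: nom +18.960 → Σnom=-32.890; wc +0.280/-0.080 → slack +2.401/-2.314; half-tol=0.180, Σhalf²=0.879901
Nominal = -32.890. Worst-case = [-32.890 - 2.314, -32.890 + 2.401] = [-35.204, -30.489]. RSS = √0.879901 = 0.938.

nominal=-32.890 wc=[-35.204,-30.489] rss=0.938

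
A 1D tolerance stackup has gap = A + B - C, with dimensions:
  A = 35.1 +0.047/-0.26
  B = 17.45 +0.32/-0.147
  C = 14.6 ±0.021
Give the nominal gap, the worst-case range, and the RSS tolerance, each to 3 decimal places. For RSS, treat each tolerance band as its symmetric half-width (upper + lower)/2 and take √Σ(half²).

nominal=37.950 wc=[37.522,38.338] rss=0.280

Stack each dimension's contribution:
  +A: nom +35.100 → Σnom=35.100; wc +0.047/-0.260 → slack +0.047/-0.260; half-tol=0.153, Σhalf²=0.023562
  +B: nom +17.450 → Σnom=52.550; wc +0.320/-0.147 → slack +0.367/-0.407; half-tol=0.233, Σhalf²=0.078085
  -C: nom -14.600 → Σnom=37.950; wc +0.021/-0.021 → slack +0.388/-0.428; half-tol=0.021, Σhalf²=0.078525
Nominal = 37.950. Worst-case = [37.950 - 0.428, 37.950 + 0.388] = [37.522, 38.338]. RSS = √0.078525 = 0.280.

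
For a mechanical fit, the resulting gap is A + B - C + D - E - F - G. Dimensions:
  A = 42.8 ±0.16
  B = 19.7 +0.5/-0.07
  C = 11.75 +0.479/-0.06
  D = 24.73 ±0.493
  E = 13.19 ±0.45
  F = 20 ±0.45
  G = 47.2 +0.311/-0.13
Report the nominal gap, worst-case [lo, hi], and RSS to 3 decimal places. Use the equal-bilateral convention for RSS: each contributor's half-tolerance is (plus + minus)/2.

Stack each dimension's contribution:
  +A: nom +42.800 → Σnom=42.800; wc +0.160/-0.160 → slack +0.160/-0.160; half-tol=0.160, Σhalf²=0.025600
  +B: nom +19.700 → Σnom=62.500; wc +0.500/-0.070 → slack +0.660/-0.230; half-tol=0.285, Σhalf²=0.106825
  -C: nom -11.750 → Σnom=50.750; wc +0.060/-0.479 → slack +0.720/-0.709; half-tol=0.269, Σhalf²=0.179455
  +D: nom +24.730 → Σnom=75.480; wc +0.493/-0.493 → slack +1.213/-1.202; half-tol=0.493, Σhalf²=0.422504
  -E: nom -13.190 → Σnom=62.290; wc +0.450/-0.450 → slack +1.663/-1.652; half-tol=0.450, Σhalf²=0.625004
  -F: nom -20.000 → Σnom=42.290; wc +0.450/-0.450 → slack +2.113/-2.102; half-tol=0.450, Σhalf²=0.827504
  -G: nom -47.200 → Σnom=-4.910; wc +0.130/-0.311 → slack +2.243/-2.413; half-tol=0.221, Σhalf²=0.876125
Nominal = -4.910. Worst-case = [-4.910 - 2.413, -4.910 + 2.243] = [-7.323, -2.667]. RSS = √0.876125 = 0.936.

nominal=-4.910 wc=[-7.323,-2.667] rss=0.936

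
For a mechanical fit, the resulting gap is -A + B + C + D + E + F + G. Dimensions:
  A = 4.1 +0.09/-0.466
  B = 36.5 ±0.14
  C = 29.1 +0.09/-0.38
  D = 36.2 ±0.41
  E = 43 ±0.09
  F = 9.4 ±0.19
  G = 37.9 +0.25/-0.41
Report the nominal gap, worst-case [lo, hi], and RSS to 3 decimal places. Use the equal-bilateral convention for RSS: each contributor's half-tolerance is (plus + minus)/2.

Stack each dimension's contribution:
  -A: nom -4.100 → Σnom=-4.100; wc +0.466/-0.090 → slack +0.466/-0.090; half-tol=0.278, Σhalf²=0.077284
  +B: nom +36.500 → Σnom=32.400; wc +0.140/-0.140 → slack +0.606/-0.230; half-tol=0.140, Σhalf²=0.096884
  +C: nom +29.100 → Σnom=61.500; wc +0.090/-0.380 → slack +0.696/-0.610; half-tol=0.235, Σhalf²=0.152109
  +D: nom +36.200 → Σnom=97.700; wc +0.410/-0.410 → slack +1.106/-1.020; half-tol=0.410, Σhalf²=0.320209
  +E: nom +43.000 → Σnom=140.700; wc +0.090/-0.090 → slack +1.196/-1.110; half-tol=0.090, Σhalf²=0.328309
  +F: nom +9.400 → Σnom=150.100; wc +0.190/-0.190 → slack +1.386/-1.300; half-tol=0.190, Σhalf²=0.364409
  +G: nom +37.900 → Σnom=188.000; wc +0.250/-0.410 → slack +1.636/-1.710; half-tol=0.330, Σhalf²=0.473309
Nominal = 188.000. Worst-case = [188.000 - 1.710, 188.000 + 1.636] = [186.290, 189.636]. RSS = √0.473309 = 0.688.

nominal=188.000 wc=[186.290,189.636] rss=0.688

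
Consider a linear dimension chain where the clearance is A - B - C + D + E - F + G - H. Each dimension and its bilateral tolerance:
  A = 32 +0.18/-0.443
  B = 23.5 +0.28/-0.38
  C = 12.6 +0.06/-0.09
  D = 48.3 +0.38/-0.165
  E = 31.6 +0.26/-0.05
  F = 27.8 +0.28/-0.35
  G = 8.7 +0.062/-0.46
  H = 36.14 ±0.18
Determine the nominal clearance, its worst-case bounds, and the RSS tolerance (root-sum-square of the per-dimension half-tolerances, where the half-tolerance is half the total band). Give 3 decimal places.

nominal=20.560 wc=[18.642,22.442] rss=0.714

Stack each dimension's contribution:
  +A: nom +32.000 → Σnom=32.000; wc +0.180/-0.443 → slack +0.180/-0.443; half-tol=0.311, Σhalf²=0.097032
  -B: nom -23.500 → Σnom=8.500; wc +0.380/-0.280 → slack +0.560/-0.723; half-tol=0.330, Σhalf²=0.205932
  -C: nom -12.600 → Σnom=-4.100; wc +0.090/-0.060 → slack +0.650/-0.783; half-tol=0.075, Σhalf²=0.211557
  +D: nom +48.300 → Σnom=44.200; wc +0.380/-0.165 → slack +1.030/-0.948; half-tol=0.273, Σhalf²=0.285813
  +E: nom +31.600 → Σnom=75.800; wc +0.260/-0.050 → slack +1.290/-0.998; half-tol=0.155, Σhalf²=0.309839
  -F: nom -27.800 → Σnom=48.000; wc +0.350/-0.280 → slack +1.640/-1.278; half-tol=0.315, Σhalf²=0.409064
  +G: nom +8.700 → Σnom=56.700; wc +0.062/-0.460 → slack +1.702/-1.738; half-tol=0.261, Σhalf²=0.477185
  -H: nom -36.140 → Σnom=20.560; wc +0.180/-0.180 → slack +1.882/-1.918; half-tol=0.180, Σhalf²=0.509584
Nominal = 20.560. Worst-case = [20.560 - 1.918, 20.560 + 1.882] = [18.642, 22.442]. RSS = √0.509584 = 0.714.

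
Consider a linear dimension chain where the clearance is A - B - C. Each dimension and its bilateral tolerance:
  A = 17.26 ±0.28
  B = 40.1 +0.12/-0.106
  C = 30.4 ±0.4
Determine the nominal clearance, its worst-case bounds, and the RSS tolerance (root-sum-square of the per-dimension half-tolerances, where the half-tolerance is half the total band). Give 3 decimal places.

nominal=-53.240 wc=[-54.040,-52.454] rss=0.501

Stack each dimension's contribution:
  +A: nom +17.260 → Σnom=17.260; wc +0.280/-0.280 → slack +0.280/-0.280; half-tol=0.280, Σhalf²=0.078400
  -B: nom -40.100 → Σnom=-22.840; wc +0.106/-0.120 → slack +0.386/-0.400; half-tol=0.113, Σhalf²=0.091169
  -C: nom -30.400 → Σnom=-53.240; wc +0.400/-0.400 → slack +0.786/-0.800; half-tol=0.400, Σhalf²=0.251169
Nominal = -53.240. Worst-case = [-53.240 - 0.800, -53.240 + 0.786] = [-54.040, -52.454]. RSS = √0.251169 = 0.501.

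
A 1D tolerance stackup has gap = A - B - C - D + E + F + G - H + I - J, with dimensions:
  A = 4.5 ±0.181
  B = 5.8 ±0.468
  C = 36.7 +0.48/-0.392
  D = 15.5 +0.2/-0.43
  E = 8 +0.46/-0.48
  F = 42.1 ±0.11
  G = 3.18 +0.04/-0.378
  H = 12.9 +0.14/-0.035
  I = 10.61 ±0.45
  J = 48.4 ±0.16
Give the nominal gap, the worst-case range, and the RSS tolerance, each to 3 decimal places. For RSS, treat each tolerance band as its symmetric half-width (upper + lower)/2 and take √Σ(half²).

nominal=-50.910 wc=[-53.957,-48.184] rss=1.026

Stack each dimension's contribution:
  +A: nom +4.500 → Σnom=4.500; wc +0.181/-0.181 → slack +0.181/-0.181; half-tol=0.181, Σhalf²=0.032761
  -B: nom -5.800 → Σnom=-1.300; wc +0.468/-0.468 → slack +0.649/-0.649; half-tol=0.468, Σhalf²=0.251785
  -C: nom -36.700 → Σnom=-38.000; wc +0.392/-0.480 → slack +1.041/-1.129; half-tol=0.436, Σhalf²=0.441881
  -D: nom -15.500 → Σnom=-53.500; wc +0.430/-0.200 → slack +1.471/-1.329; half-tol=0.315, Σhalf²=0.541106
  +E: nom +8.000 → Σnom=-45.500; wc +0.460/-0.480 → slack +1.931/-1.809; half-tol=0.470, Σhalf²=0.762006
  +F: nom +42.100 → Σnom=-3.400; wc +0.110/-0.110 → slack +2.041/-1.919; half-tol=0.110, Σhalf²=0.774106
  +G: nom +3.180 → Σnom=-0.220; wc +0.040/-0.378 → slack +2.081/-2.297; half-tol=0.209, Σhalf²=0.817787
  -H: nom -12.900 → Σnom=-13.120; wc +0.035/-0.140 → slack +2.116/-2.437; half-tol=0.088, Σhalf²=0.825443
  +I: nom +10.610 → Σnom=-2.510; wc +0.450/-0.450 → slack +2.566/-2.887; half-tol=0.450, Σhalf²=1.027943
  -J: nom -48.400 → Σnom=-50.910; wc +0.160/-0.160 → slack +2.726/-3.047; half-tol=0.160, Σhalf²=1.053543
Nominal = -50.910. Worst-case = [-50.910 - 3.047, -50.910 + 2.726] = [-53.957, -48.184]. RSS = √1.053543 = 1.026.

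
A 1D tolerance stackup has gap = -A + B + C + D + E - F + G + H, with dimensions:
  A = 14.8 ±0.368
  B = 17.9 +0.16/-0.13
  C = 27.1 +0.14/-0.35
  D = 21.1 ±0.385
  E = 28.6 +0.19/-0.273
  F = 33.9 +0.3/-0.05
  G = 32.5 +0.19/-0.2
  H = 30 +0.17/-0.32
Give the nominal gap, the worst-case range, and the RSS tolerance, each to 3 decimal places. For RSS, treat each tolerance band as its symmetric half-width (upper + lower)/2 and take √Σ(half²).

Stack each dimension's contribution:
  -A: nom -14.800 → Σnom=-14.800; wc +0.368/-0.368 → slack +0.368/-0.368; half-tol=0.368, Σhalf²=0.135424
  +B: nom +17.900 → Σnom=3.100; wc +0.160/-0.130 → slack +0.528/-0.498; half-tol=0.145, Σhalf²=0.156449
  +C: nom +27.100 → Σnom=30.200; wc +0.140/-0.350 → slack +0.668/-0.848; half-tol=0.245, Σhalf²=0.216474
  +D: nom +21.100 → Σnom=51.300; wc +0.385/-0.385 → slack +1.053/-1.233; half-tol=0.385, Σhalf²=0.364699
  +E: nom +28.600 → Σnom=79.900; wc +0.190/-0.273 → slack +1.243/-1.506; half-tol=0.232, Σhalf²=0.418291
  -F: nom -33.900 → Σnom=46.000; wc +0.050/-0.300 → slack +1.293/-1.806; half-tol=0.175, Σhalf²=0.448916
  +G: nom +32.500 → Σnom=78.500; wc +0.190/-0.200 → slack +1.483/-2.006; half-tol=0.195, Σhalf²=0.486941
  +H: nom +30.000 → Σnom=108.500; wc +0.170/-0.320 → slack +1.653/-2.326; half-tol=0.245, Σhalf²=0.546966
Nominal = 108.500. Worst-case = [108.500 - 2.326, 108.500 + 1.653] = [106.174, 110.153]. RSS = √0.546966 = 0.740.

nominal=108.500 wc=[106.174,110.153] rss=0.740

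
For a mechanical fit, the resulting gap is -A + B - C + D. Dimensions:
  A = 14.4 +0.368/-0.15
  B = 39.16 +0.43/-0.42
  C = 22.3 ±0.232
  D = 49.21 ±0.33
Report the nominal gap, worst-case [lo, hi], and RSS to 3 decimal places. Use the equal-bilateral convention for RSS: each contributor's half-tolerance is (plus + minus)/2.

nominal=51.670 wc=[50.320,52.812] rss=0.641

Stack each dimension's contribution:
  -A: nom -14.400 → Σnom=-14.400; wc +0.150/-0.368 → slack +0.150/-0.368; half-tol=0.259, Σhalf²=0.067081
  +B: nom +39.160 → Σnom=24.760; wc +0.430/-0.420 → slack +0.580/-0.788; half-tol=0.425, Σhalf²=0.247706
  -C: nom -22.300 → Σnom=2.460; wc +0.232/-0.232 → slack +0.812/-1.020; half-tol=0.232, Σhalf²=0.301530
  +D: nom +49.210 → Σnom=51.670; wc +0.330/-0.330 → slack +1.142/-1.350; half-tol=0.330, Σhalf²=0.410430
Nominal = 51.670. Worst-case = [51.670 - 1.350, 51.670 + 1.142] = [50.320, 52.812]. RSS = √0.410430 = 0.641.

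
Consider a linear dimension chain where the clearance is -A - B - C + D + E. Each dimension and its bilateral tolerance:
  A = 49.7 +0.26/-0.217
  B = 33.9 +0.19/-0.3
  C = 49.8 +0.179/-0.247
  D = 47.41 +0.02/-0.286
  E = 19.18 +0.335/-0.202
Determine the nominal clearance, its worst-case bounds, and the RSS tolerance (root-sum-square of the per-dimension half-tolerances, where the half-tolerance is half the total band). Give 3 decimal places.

nominal=-66.810 wc=[-67.927,-65.691] rss=0.508

Stack each dimension's contribution:
  -A: nom -49.700 → Σnom=-49.700; wc +0.217/-0.260 → slack +0.217/-0.260; half-tol=0.238, Σhalf²=0.056882
  -B: nom -33.900 → Σnom=-83.600; wc +0.300/-0.190 → slack +0.517/-0.450; half-tol=0.245, Σhalf²=0.116907
  -C: nom -49.800 → Σnom=-133.400; wc +0.247/-0.179 → slack +0.764/-0.629; half-tol=0.213, Σhalf²=0.162276
  +D: nom +47.410 → Σnom=-85.990; wc +0.020/-0.286 → slack +0.784/-0.915; half-tol=0.153, Σhalf²=0.185685
  +E: nom +19.180 → Σnom=-66.810; wc +0.335/-0.202 → slack +1.119/-1.117; half-tol=0.269, Σhalf²=0.257777
Nominal = -66.810. Worst-case = [-66.810 - 1.117, -66.810 + 1.119] = [-67.927, -65.691]. RSS = √0.257777 = 0.508.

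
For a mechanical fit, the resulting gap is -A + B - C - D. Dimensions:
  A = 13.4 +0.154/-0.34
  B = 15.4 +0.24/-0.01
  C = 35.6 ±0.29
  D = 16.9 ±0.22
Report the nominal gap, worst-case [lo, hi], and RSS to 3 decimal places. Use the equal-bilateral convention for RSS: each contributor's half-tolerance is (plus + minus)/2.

Stack each dimension's contribution:
  -A: nom -13.400 → Σnom=-13.400; wc +0.340/-0.154 → slack +0.340/-0.154; half-tol=0.247, Σhalf²=0.061009
  +B: nom +15.400 → Σnom=2.000; wc +0.240/-0.010 → slack +0.580/-0.164; half-tol=0.125, Σhalf²=0.076634
  -C: nom -35.600 → Σnom=-33.600; wc +0.290/-0.290 → slack +0.870/-0.454; half-tol=0.290, Σhalf²=0.160734
  -D: nom -16.900 → Σnom=-50.500; wc +0.220/-0.220 → slack +1.090/-0.674; half-tol=0.220, Σhalf²=0.209134
Nominal = -50.500. Worst-case = [-50.500 - 0.674, -50.500 + 1.090] = [-51.174, -49.410]. RSS = √0.209134 = 0.457.

nominal=-50.500 wc=[-51.174,-49.410] rss=0.457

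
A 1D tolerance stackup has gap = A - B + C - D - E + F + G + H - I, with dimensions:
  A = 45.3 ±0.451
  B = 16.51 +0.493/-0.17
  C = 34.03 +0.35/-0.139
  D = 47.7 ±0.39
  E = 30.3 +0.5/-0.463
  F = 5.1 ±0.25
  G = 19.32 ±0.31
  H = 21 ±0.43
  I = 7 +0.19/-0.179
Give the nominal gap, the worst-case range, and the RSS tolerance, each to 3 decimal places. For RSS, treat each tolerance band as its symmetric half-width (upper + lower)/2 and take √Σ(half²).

nominal=23.240 wc=[20.087,26.233] rss=1.065

Stack each dimension's contribution:
  +A: nom +45.300 → Σnom=45.300; wc +0.451/-0.451 → slack +0.451/-0.451; half-tol=0.451, Σhalf²=0.203401
  -B: nom -16.510 → Σnom=28.790; wc +0.170/-0.493 → slack +0.621/-0.944; half-tol=0.332, Σhalf²=0.313293
  +C: nom +34.030 → Σnom=62.820; wc +0.350/-0.139 → slack +0.971/-1.083; half-tol=0.244, Σhalf²=0.373074
  -D: nom -47.700 → Σnom=15.120; wc +0.390/-0.390 → slack +1.361/-1.473; half-tol=0.390, Σhalf²=0.525173
  -E: nom -30.300 → Σnom=-15.180; wc +0.463/-0.500 → slack +1.824/-1.973; half-tol=0.482, Σhalf²=0.757016
  +F: nom +5.100 → Σnom=-10.080; wc +0.250/-0.250 → slack +2.074/-2.223; half-tol=0.250, Σhalf²=0.819516
  +G: nom +19.320 → Σnom=9.240; wc +0.310/-0.310 → slack +2.384/-2.533; half-tol=0.310, Σhalf²=0.915616
  +H: nom +21.000 → Σnom=30.240; wc +0.430/-0.430 → slack +2.814/-2.963; half-tol=0.430, Σhalf²=1.100516
  -I: nom -7.000 → Σnom=23.240; wc +0.179/-0.190 → slack +2.993/-3.153; half-tol=0.184, Σhalf²=1.134556
Nominal = 23.240. Worst-case = [23.240 - 3.153, 23.240 + 2.993] = [20.087, 26.233]. RSS = √1.134556 = 1.065.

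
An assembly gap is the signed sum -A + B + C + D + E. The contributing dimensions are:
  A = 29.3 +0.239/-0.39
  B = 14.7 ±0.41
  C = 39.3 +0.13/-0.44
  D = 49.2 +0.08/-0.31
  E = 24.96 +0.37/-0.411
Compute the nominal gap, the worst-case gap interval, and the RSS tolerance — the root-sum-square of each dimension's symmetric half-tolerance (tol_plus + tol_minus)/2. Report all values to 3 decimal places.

nominal=98.860 wc=[97.050,100.240] rss=0.734

Stack each dimension's contribution:
  -A: nom -29.300 → Σnom=-29.300; wc +0.390/-0.239 → slack +0.390/-0.239; half-tol=0.315, Σhalf²=0.098910
  +B: nom +14.700 → Σnom=-14.600; wc +0.410/-0.410 → slack +0.800/-0.649; half-tol=0.410, Σhalf²=0.267010
  +C: nom +39.300 → Σnom=24.700; wc +0.130/-0.440 → slack +0.930/-1.089; half-tol=0.285, Σhalf²=0.348235
  +D: nom +49.200 → Σnom=73.900; wc +0.080/-0.310 → slack +1.010/-1.399; half-tol=0.195, Σhalf²=0.386260
  +E: nom +24.960 → Σnom=98.860; wc +0.370/-0.411 → slack +1.380/-1.810; half-tol=0.390, Σhalf²=0.538750
Nominal = 98.860. Worst-case = [98.860 - 1.810, 98.860 + 1.380] = [97.050, 100.240]. RSS = √0.538750 = 0.734.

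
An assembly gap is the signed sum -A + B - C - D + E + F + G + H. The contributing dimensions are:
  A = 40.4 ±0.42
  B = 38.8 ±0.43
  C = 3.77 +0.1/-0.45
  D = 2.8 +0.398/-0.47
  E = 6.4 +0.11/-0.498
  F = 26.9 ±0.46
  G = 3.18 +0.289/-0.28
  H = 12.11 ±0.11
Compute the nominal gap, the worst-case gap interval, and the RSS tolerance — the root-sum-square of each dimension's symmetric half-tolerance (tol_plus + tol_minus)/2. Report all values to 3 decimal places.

Stack each dimension's contribution:
  -A: nom -40.400 → Σnom=-40.400; wc +0.420/-0.420 → slack +0.420/-0.420; half-tol=0.420, Σhalf²=0.176400
  +B: nom +38.800 → Σnom=-1.600; wc +0.430/-0.430 → slack +0.850/-0.850; half-tol=0.430, Σhalf²=0.361300
  -C: nom -3.770 → Σnom=-5.370; wc +0.450/-0.100 → slack +1.300/-0.950; half-tol=0.275, Σhalf²=0.436925
  -D: nom -2.800 → Σnom=-8.170; wc +0.470/-0.398 → slack +1.770/-1.348; half-tol=0.434, Σhalf²=0.625281
  +E: nom +6.400 → Σnom=-1.770; wc +0.110/-0.498 → slack +1.880/-1.846; half-tol=0.304, Σhalf²=0.717697
  +F: nom +26.900 → Σnom=25.130; wc +0.460/-0.460 → slack +2.340/-2.306; half-tol=0.460, Σhalf²=0.929297
  +G: nom +3.180 → Σnom=28.310; wc +0.289/-0.280 → slack +2.629/-2.586; half-tol=0.284, Σhalf²=1.010237
  +H: nom +12.110 → Σnom=40.420; wc +0.110/-0.110 → slack +2.739/-2.696; half-tol=0.110, Σhalf²=1.022337
Nominal = 40.420. Worst-case = [40.420 - 2.696, 40.420 + 2.739] = [37.724, 43.159]. RSS = √1.022337 = 1.011.

nominal=40.420 wc=[37.724,43.159] rss=1.011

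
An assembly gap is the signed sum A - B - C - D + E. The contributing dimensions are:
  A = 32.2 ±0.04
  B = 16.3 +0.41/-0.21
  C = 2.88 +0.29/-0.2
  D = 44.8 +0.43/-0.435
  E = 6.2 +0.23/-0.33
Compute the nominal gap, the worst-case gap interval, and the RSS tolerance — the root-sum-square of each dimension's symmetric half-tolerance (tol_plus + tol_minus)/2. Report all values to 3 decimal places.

Stack each dimension's contribution:
  +A: nom +32.200 → Σnom=32.200; wc +0.040/-0.040 → slack +0.040/-0.040; half-tol=0.040, Σhalf²=0.001600
  -B: nom -16.300 → Σnom=15.900; wc +0.210/-0.410 → slack +0.250/-0.450; half-tol=0.310, Σhalf²=0.097700
  -C: nom -2.880 → Σnom=13.020; wc +0.200/-0.290 → slack +0.450/-0.740; half-tol=0.245, Σhalf²=0.157725
  -D: nom -44.800 → Σnom=-31.780; wc +0.435/-0.430 → slack +0.885/-1.170; half-tol=0.432, Σhalf²=0.344781
  +E: nom +6.200 → Σnom=-25.580; wc +0.230/-0.330 → slack +1.115/-1.500; half-tol=0.280, Σhalf²=0.423181
Nominal = -25.580. Worst-case = [-25.580 - 1.500, -25.580 + 1.115] = [-27.080, -24.465]. RSS = √0.423181 = 0.651.

nominal=-25.580 wc=[-27.080,-24.465] rss=0.651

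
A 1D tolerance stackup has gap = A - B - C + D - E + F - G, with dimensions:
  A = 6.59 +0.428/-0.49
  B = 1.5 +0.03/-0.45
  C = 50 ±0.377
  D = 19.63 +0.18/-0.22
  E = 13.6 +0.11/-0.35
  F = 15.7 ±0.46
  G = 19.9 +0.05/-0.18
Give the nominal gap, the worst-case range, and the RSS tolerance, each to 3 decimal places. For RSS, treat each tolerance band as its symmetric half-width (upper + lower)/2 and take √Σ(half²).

Stack each dimension's contribution:
  +A: nom +6.590 → Σnom=6.590; wc +0.428/-0.490 → slack +0.428/-0.490; half-tol=0.459, Σhalf²=0.210681
  -B: nom -1.500 → Σnom=5.090; wc +0.450/-0.030 → slack +0.878/-0.520; half-tol=0.240, Σhalf²=0.268281
  -C: nom -50.000 → Σnom=-44.910; wc +0.377/-0.377 → slack +1.255/-0.897; half-tol=0.377, Σhalf²=0.410410
  +D: nom +19.630 → Σnom=-25.280; wc +0.180/-0.220 → slack +1.435/-1.117; half-tol=0.200, Σhalf²=0.450410
  -E: nom -13.600 → Σnom=-38.880; wc +0.350/-0.110 → slack +1.785/-1.227; half-tol=0.230, Σhalf²=0.503310
  +F: nom +15.700 → Σnom=-23.180; wc +0.460/-0.460 → slack +2.245/-1.687; half-tol=0.460, Σhalf²=0.714910
  -G: nom -19.900 → Σnom=-43.080; wc +0.180/-0.050 → slack +2.425/-1.737; half-tol=0.115, Σhalf²=0.728135
Nominal = -43.080. Worst-case = [-43.080 - 1.737, -43.080 + 2.425] = [-44.817, -40.655]. RSS = √0.728135 = 0.853.

nominal=-43.080 wc=[-44.817,-40.655] rss=0.853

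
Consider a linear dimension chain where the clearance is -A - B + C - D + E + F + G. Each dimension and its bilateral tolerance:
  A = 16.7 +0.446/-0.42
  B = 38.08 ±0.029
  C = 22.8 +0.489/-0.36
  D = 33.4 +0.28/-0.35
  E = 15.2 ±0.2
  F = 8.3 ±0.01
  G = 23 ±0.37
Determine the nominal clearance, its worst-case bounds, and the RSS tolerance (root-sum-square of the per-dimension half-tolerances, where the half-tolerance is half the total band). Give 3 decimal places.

nominal=-18.880 wc=[-20.575,-17.012] rss=0.803

Stack each dimension's contribution:
  -A: nom -16.700 → Σnom=-16.700; wc +0.420/-0.446 → slack +0.420/-0.446; half-tol=0.433, Σhalf²=0.187489
  -B: nom -38.080 → Σnom=-54.780; wc +0.029/-0.029 → slack +0.449/-0.475; half-tol=0.029, Σhalf²=0.188330
  +C: nom +22.800 → Σnom=-31.980; wc +0.489/-0.360 → slack +0.938/-0.835; half-tol=0.424, Σhalf²=0.368530
  -D: nom -33.400 → Σnom=-65.380; wc +0.350/-0.280 → slack +1.288/-1.115; half-tol=0.315, Σhalf²=0.467755
  +E: nom +15.200 → Σnom=-50.180; wc +0.200/-0.200 → slack +1.488/-1.315; half-tol=0.200, Σhalf²=0.507755
  +F: nom +8.300 → Σnom=-41.880; wc +0.010/-0.010 → slack +1.498/-1.325; half-tol=0.010, Σhalf²=0.507855
  +G: nom +23.000 → Σnom=-18.880; wc +0.370/-0.370 → slack +1.868/-1.695; half-tol=0.370, Σhalf²=0.644755
Nominal = -18.880. Worst-case = [-18.880 - 1.695, -18.880 + 1.868] = [-20.575, -17.012]. RSS = √0.644755 = 0.803.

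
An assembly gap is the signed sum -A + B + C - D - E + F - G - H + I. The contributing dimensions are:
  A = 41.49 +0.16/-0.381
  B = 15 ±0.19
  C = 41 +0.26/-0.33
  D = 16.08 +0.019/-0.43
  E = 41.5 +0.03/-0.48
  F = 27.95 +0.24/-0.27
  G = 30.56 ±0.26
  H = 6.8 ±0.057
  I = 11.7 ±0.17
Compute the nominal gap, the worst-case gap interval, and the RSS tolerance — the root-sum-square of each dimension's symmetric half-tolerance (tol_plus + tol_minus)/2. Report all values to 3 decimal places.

nominal=-40.780 wc=[-42.266,-38.312] rss=0.690

Stack each dimension's contribution:
  -A: nom -41.490 → Σnom=-41.490; wc +0.381/-0.160 → slack +0.381/-0.160; half-tol=0.271, Σhalf²=0.073170
  +B: nom +15.000 → Σnom=-26.490; wc +0.190/-0.190 → slack +0.571/-0.350; half-tol=0.190, Σhalf²=0.109270
  +C: nom +41.000 → Σnom=14.510; wc +0.260/-0.330 → slack +0.831/-0.680; half-tol=0.295, Σhalf²=0.196295
  -D: nom -16.080 → Σnom=-1.570; wc +0.430/-0.019 → slack +1.261/-0.699; half-tol=0.225, Σhalf²=0.246696
  -E: nom -41.500 → Σnom=-43.070; wc +0.480/-0.030 → slack +1.741/-0.729; half-tol=0.255, Σhalf²=0.311721
  +F: nom +27.950 → Σnom=-15.120; wc +0.240/-0.270 → slack +1.981/-0.999; half-tol=0.255, Σhalf²=0.376746
  -G: nom -30.560 → Σnom=-45.680; wc +0.260/-0.260 → slack +2.241/-1.259; half-tol=0.260, Σhalf²=0.444346
  -H: nom -6.800 → Σnom=-52.480; wc +0.057/-0.057 → slack +2.298/-1.316; half-tol=0.057, Σhalf²=0.447595
  +I: nom +11.700 → Σnom=-40.780; wc +0.170/-0.170 → slack +2.468/-1.486; half-tol=0.170, Σhalf²=0.476495
Nominal = -40.780. Worst-case = [-40.780 - 1.486, -40.780 + 2.468] = [-42.266, -38.312]. RSS = √0.476495 = 0.690.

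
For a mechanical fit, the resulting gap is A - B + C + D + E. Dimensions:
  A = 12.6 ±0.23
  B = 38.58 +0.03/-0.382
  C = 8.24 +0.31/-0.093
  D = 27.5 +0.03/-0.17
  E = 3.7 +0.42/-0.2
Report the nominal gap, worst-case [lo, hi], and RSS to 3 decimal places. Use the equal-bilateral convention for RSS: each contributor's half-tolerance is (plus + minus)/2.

Stack each dimension's contribution:
  +A: nom +12.600 → Σnom=12.600; wc +0.230/-0.230 → slack +0.230/-0.230; half-tol=0.230, Σhalf²=0.052900
  -B: nom -38.580 → Σnom=-25.980; wc +0.382/-0.030 → slack +0.612/-0.260; half-tol=0.206, Σhalf²=0.095336
  +C: nom +8.240 → Σnom=-17.740; wc +0.310/-0.093 → slack +0.922/-0.353; half-tol=0.202, Σhalf²=0.135938
  +D: nom +27.500 → Σnom=9.760; wc +0.030/-0.170 → slack +0.952/-0.523; half-tol=0.100, Σhalf²=0.145938
  +E: nom +3.700 → Σnom=13.460; wc +0.420/-0.200 → slack +1.372/-0.723; half-tol=0.310, Σhalf²=0.242038
Nominal = 13.460. Worst-case = [13.460 - 0.723, 13.460 + 1.372] = [12.737, 14.832]. RSS = √0.242038 = 0.492.

nominal=13.460 wc=[12.737,14.832] rss=0.492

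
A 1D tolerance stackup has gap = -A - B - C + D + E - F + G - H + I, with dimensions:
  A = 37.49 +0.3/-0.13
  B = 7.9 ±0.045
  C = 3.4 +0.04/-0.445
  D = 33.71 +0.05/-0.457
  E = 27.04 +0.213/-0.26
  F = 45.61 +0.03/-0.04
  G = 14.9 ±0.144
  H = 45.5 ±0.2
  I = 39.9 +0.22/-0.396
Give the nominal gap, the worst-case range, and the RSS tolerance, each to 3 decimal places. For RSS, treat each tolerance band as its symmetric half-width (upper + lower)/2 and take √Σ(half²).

Stack each dimension's contribution:
  -A: nom -37.490 → Σnom=-37.490; wc +0.130/-0.300 → slack +0.130/-0.300; half-tol=0.215, Σhalf²=0.046225
  -B: nom -7.900 → Σnom=-45.390; wc +0.045/-0.045 → slack +0.175/-0.345; half-tol=0.045, Σhalf²=0.048250
  -C: nom -3.400 → Σnom=-48.790; wc +0.445/-0.040 → slack +0.620/-0.385; half-tol=0.242, Σhalf²=0.107056
  +D: nom +33.710 → Σnom=-15.080; wc +0.050/-0.457 → slack +0.670/-0.842; half-tol=0.254, Σhalf²=0.171318
  +E: nom +27.040 → Σnom=11.960; wc +0.213/-0.260 → slack +0.883/-1.102; half-tol=0.236, Σhalf²=0.227251
  -F: nom -45.610 → Σnom=-33.650; wc +0.040/-0.030 → slack +0.923/-1.132; half-tol=0.035, Σhalf²=0.228476
  +G: nom +14.900 → Σnom=-18.750; wc +0.144/-0.144 → slack +1.067/-1.276; half-tol=0.144, Σhalf²=0.249212
  -H: nom -45.500 → Σnom=-64.250; wc +0.200/-0.200 → slack +1.267/-1.476; half-tol=0.200, Σhalf²=0.289212
  +I: nom +39.900 → Σnom=-24.350; wc +0.220/-0.396 → slack +1.487/-1.872; half-tol=0.308, Σhalf²=0.384076
Nominal = -24.350. Worst-case = [-24.350 - 1.872, -24.350 + 1.487] = [-26.222, -22.863]. RSS = √0.384076 = 0.620.

nominal=-24.350 wc=[-26.222,-22.863] rss=0.620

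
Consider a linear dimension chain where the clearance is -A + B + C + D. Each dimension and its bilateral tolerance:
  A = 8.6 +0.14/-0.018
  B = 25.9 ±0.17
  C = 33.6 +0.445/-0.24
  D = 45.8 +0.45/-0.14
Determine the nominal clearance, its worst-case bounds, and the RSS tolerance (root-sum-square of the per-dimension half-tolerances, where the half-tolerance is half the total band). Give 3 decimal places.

Stack each dimension's contribution:
  -A: nom -8.600 → Σnom=-8.600; wc +0.018/-0.140 → slack +0.018/-0.140; half-tol=0.079, Σhalf²=0.006241
  +B: nom +25.900 → Σnom=17.300; wc +0.170/-0.170 → slack +0.188/-0.310; half-tol=0.170, Σhalf²=0.035141
  +C: nom +33.600 → Σnom=50.900; wc +0.445/-0.240 → slack +0.633/-0.550; half-tol=0.343, Σhalf²=0.152447
  +D: nom +45.800 → Σnom=96.700; wc +0.450/-0.140 → slack +1.083/-0.690; half-tol=0.295, Σhalf²=0.239472
Nominal = 96.700. Worst-case = [96.700 - 0.690, 96.700 + 1.083] = [96.010, 97.783]. RSS = √0.239472 = 0.489.

nominal=96.700 wc=[96.010,97.783] rss=0.489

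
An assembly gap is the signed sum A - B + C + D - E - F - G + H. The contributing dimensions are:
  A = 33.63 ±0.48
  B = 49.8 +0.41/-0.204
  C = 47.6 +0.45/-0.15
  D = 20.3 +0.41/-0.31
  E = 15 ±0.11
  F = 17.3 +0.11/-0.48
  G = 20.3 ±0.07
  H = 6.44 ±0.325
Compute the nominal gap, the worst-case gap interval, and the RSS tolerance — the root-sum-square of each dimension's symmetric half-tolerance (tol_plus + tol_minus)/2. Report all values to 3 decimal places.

Stack each dimension's contribution:
  +A: nom +33.630 → Σnom=33.630; wc +0.480/-0.480 → slack +0.480/-0.480; half-tol=0.480, Σhalf²=0.230400
  -B: nom -49.800 → Σnom=-16.170; wc +0.204/-0.410 → slack +0.684/-0.890; half-tol=0.307, Σhalf²=0.324649
  +C: nom +47.600 → Σnom=31.430; wc +0.450/-0.150 → slack +1.134/-1.040; half-tol=0.300, Σhalf²=0.414649
  +D: nom +20.300 → Σnom=51.730; wc +0.410/-0.310 → slack +1.544/-1.350; half-tol=0.360, Σhalf²=0.544249
  -E: nom -15.000 → Σnom=36.730; wc +0.110/-0.110 → slack +1.654/-1.460; half-tol=0.110, Σhalf²=0.556349
  -F: nom -17.300 → Σnom=19.430; wc +0.480/-0.110 → slack +2.134/-1.570; half-tol=0.295, Σhalf²=0.643374
  -G: nom -20.300 → Σnom=-0.870; wc +0.070/-0.070 → slack +2.204/-1.640; half-tol=0.070, Σhalf²=0.648274
  +H: nom +6.440 → Σnom=5.570; wc +0.325/-0.325 → slack +2.529/-1.965; half-tol=0.325, Σhalf²=0.753899
Nominal = 5.570. Worst-case = [5.570 - 1.965, 5.570 + 2.529] = [3.605, 8.099]. RSS = √0.753899 = 0.868.

nominal=5.570 wc=[3.605,8.099] rss=0.868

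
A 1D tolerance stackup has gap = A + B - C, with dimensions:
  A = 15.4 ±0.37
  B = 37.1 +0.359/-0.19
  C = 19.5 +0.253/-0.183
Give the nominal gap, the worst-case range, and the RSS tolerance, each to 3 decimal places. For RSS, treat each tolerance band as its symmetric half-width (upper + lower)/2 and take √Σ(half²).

nominal=33.000 wc=[32.187,33.912] rss=0.510

Stack each dimension's contribution:
  +A: nom +15.400 → Σnom=15.400; wc +0.370/-0.370 → slack +0.370/-0.370; half-tol=0.370, Σhalf²=0.136900
  +B: nom +37.100 → Σnom=52.500; wc +0.359/-0.190 → slack +0.729/-0.560; half-tol=0.274, Σhalf²=0.212250
  -C: nom -19.500 → Σnom=33.000; wc +0.183/-0.253 → slack +0.912/-0.813; half-tol=0.218, Σhalf²=0.259774
Nominal = 33.000. Worst-case = [33.000 - 0.813, 33.000 + 0.912] = [32.187, 33.912]. RSS = √0.259774 = 0.510.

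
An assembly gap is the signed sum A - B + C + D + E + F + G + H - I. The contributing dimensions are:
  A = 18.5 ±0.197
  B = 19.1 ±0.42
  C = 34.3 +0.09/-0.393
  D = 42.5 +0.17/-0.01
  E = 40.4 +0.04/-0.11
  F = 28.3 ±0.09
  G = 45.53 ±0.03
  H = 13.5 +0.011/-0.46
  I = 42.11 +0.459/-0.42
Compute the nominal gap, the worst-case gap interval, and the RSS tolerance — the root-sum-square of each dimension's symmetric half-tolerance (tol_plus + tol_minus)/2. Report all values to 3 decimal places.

Stack each dimension's contribution:
  +A: nom +18.500 → Σnom=18.500; wc +0.197/-0.197 → slack +0.197/-0.197; half-tol=0.197, Σhalf²=0.038809
  -B: nom -19.100 → Σnom=-0.600; wc +0.420/-0.420 → slack +0.617/-0.617; half-tol=0.420, Σhalf²=0.215209
  +C: nom +34.300 → Σnom=33.700; wc +0.090/-0.393 → slack +0.707/-1.010; half-tol=0.241, Σhalf²=0.273531
  +D: nom +42.500 → Σnom=76.200; wc +0.170/-0.010 → slack +0.877/-1.020; half-tol=0.090, Σhalf²=0.281631
  +E: nom +40.400 → Σnom=116.600; wc +0.040/-0.110 → slack +0.917/-1.130; half-tol=0.075, Σhalf²=0.287256
  +F: nom +28.300 → Σnom=144.900; wc +0.090/-0.090 → slack +1.007/-1.220; half-tol=0.090, Σhalf²=0.295356
  +G: nom +45.530 → Σnom=190.430; wc +0.030/-0.030 → slack +1.037/-1.250; half-tol=0.030, Σhalf²=0.296256
  +H: nom +13.500 → Σnom=203.930; wc +0.011/-0.460 → slack +1.048/-1.710; half-tol=0.236, Σhalf²=0.351716
  -I: nom -42.110 → Σnom=161.820; wc +0.420/-0.459 → slack +1.468/-2.169; half-tol=0.440, Σhalf²=0.544877
Nominal = 161.820. Worst-case = [161.820 - 2.169, 161.820 + 1.468] = [159.651, 163.288]. RSS = √0.544877 = 0.738.

nominal=161.820 wc=[159.651,163.288] rss=0.738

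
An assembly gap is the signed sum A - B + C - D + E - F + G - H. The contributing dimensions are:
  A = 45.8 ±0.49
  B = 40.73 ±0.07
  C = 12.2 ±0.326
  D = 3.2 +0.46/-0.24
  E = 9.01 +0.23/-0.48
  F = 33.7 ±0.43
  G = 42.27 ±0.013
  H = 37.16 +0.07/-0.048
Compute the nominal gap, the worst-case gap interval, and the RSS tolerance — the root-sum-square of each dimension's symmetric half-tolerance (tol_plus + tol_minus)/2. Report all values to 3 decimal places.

nominal=-5.510 wc=[-7.849,-3.663] rss=0.888

Stack each dimension's contribution:
  +A: nom +45.800 → Σnom=45.800; wc +0.490/-0.490 → slack +0.490/-0.490; half-tol=0.490, Σhalf²=0.240100
  -B: nom -40.730 → Σnom=5.070; wc +0.070/-0.070 → slack +0.560/-0.560; half-tol=0.070, Σhalf²=0.245000
  +C: nom +12.200 → Σnom=17.270; wc +0.326/-0.326 → slack +0.886/-0.886; half-tol=0.326, Σhalf²=0.351276
  -D: nom -3.200 → Σnom=14.070; wc +0.240/-0.460 → slack +1.126/-1.346; half-tol=0.350, Σhalf²=0.473776
  +E: nom +9.010 → Σnom=23.080; wc +0.230/-0.480 → slack +1.356/-1.826; half-tol=0.355, Σhalf²=0.599801
  -F: nom -33.700 → Σnom=-10.620; wc +0.430/-0.430 → slack +1.786/-2.256; half-tol=0.430, Σhalf²=0.784701
  +G: nom +42.270 → Σnom=31.650; wc +0.013/-0.013 → slack +1.799/-2.269; half-tol=0.013, Σhalf²=0.784870
  -H: nom -37.160 → Σnom=-5.510; wc +0.048/-0.070 → slack +1.847/-2.339; half-tol=0.059, Σhalf²=0.788351
Nominal = -5.510. Worst-case = [-5.510 - 2.339, -5.510 + 1.847] = [-7.849, -3.663]. RSS = √0.788351 = 0.888.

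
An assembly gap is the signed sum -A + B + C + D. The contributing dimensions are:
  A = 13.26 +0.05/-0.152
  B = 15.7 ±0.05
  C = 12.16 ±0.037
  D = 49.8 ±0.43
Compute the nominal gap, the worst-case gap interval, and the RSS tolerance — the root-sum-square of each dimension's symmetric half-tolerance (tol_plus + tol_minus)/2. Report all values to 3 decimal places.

Stack each dimension's contribution:
  -A: nom -13.260 → Σnom=-13.260; wc +0.152/-0.050 → slack +0.152/-0.050; half-tol=0.101, Σhalf²=0.010201
  +B: nom +15.700 → Σnom=2.440; wc +0.050/-0.050 → slack +0.202/-0.100; half-tol=0.050, Σhalf²=0.012701
  +C: nom +12.160 → Σnom=14.600; wc +0.037/-0.037 → slack +0.239/-0.137; half-tol=0.037, Σhalf²=0.014070
  +D: nom +49.800 → Σnom=64.400; wc +0.430/-0.430 → slack +0.669/-0.567; half-tol=0.430, Σhalf²=0.198970
Nominal = 64.400. Worst-case = [64.400 - 0.567, 64.400 + 0.669] = [63.833, 65.069]. RSS = √0.198970 = 0.446.

nominal=64.400 wc=[63.833,65.069] rss=0.446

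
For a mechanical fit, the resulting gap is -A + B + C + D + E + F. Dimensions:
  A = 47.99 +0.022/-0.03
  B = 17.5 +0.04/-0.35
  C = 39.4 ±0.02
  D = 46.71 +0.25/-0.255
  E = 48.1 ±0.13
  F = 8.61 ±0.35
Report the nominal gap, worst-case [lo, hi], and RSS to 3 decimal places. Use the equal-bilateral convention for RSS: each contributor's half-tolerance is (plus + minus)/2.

nominal=112.330 wc=[111.203,113.150] rss=0.492

Stack each dimension's contribution:
  -A: nom -47.990 → Σnom=-47.990; wc +0.030/-0.022 → slack +0.030/-0.022; half-tol=0.026, Σhalf²=0.000676
  +B: nom +17.500 → Σnom=-30.490; wc +0.040/-0.350 → slack +0.070/-0.372; half-tol=0.195, Σhalf²=0.038701
  +C: nom +39.400 → Σnom=8.910; wc +0.020/-0.020 → slack +0.090/-0.392; half-tol=0.020, Σhalf²=0.039101
  +D: nom +46.710 → Σnom=55.620; wc +0.250/-0.255 → slack +0.340/-0.647; half-tol=0.253, Σhalf²=0.102857
  +E: nom +48.100 → Σnom=103.720; wc +0.130/-0.130 → slack +0.470/-0.777; half-tol=0.130, Σhalf²=0.119757
  +F: nom +8.610 → Σnom=112.330; wc +0.350/-0.350 → slack +0.820/-1.127; half-tol=0.350, Σhalf²=0.242257
Nominal = 112.330. Worst-case = [112.330 - 1.127, 112.330 + 0.820] = [111.203, 113.150]. RSS = √0.242257 = 0.492.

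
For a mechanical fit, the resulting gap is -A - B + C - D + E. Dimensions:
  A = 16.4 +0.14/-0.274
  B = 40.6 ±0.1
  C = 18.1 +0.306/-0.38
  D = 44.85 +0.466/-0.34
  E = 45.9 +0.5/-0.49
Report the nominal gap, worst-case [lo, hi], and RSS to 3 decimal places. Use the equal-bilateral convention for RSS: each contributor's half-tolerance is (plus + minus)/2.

nominal=-37.850 wc=[-39.426,-36.330] rss=0.760

Stack each dimension's contribution:
  -A: nom -16.400 → Σnom=-16.400; wc +0.274/-0.140 → slack +0.274/-0.140; half-tol=0.207, Σhalf²=0.042849
  -B: nom -40.600 → Σnom=-57.000; wc +0.100/-0.100 → slack +0.374/-0.240; half-tol=0.100, Σhalf²=0.052849
  +C: nom +18.100 → Σnom=-38.900; wc +0.306/-0.380 → slack +0.680/-0.620; half-tol=0.343, Σhalf²=0.170498
  -D: nom -44.850 → Σnom=-83.750; wc +0.340/-0.466 → slack +1.020/-1.086; half-tol=0.403, Σhalf²=0.332907
  +E: nom +45.900 → Σnom=-37.850; wc +0.500/-0.490 → slack +1.520/-1.576; half-tol=0.495, Σhalf²=0.577932
Nominal = -37.850. Worst-case = [-37.850 - 1.576, -37.850 + 1.520] = [-39.426, -36.330]. RSS = √0.577932 = 0.760.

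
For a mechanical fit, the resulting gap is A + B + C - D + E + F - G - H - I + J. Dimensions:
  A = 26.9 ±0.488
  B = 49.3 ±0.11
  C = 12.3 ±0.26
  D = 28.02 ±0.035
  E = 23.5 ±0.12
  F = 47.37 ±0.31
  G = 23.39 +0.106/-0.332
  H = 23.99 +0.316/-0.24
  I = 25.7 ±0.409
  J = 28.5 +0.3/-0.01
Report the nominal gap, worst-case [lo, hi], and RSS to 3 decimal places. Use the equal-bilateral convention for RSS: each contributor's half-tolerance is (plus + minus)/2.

nominal=86.770 wc=[84.606,89.374] rss=0.864

Stack each dimension's contribution:
  +A: nom +26.900 → Σnom=26.900; wc +0.488/-0.488 → slack +0.488/-0.488; half-tol=0.488, Σhalf²=0.238144
  +B: nom +49.300 → Σnom=76.200; wc +0.110/-0.110 → slack +0.598/-0.598; half-tol=0.110, Σhalf²=0.250244
  +C: nom +12.300 → Σnom=88.500; wc +0.260/-0.260 → slack +0.858/-0.858; half-tol=0.260, Σhalf²=0.317844
  -D: nom -28.020 → Σnom=60.480; wc +0.035/-0.035 → slack +0.893/-0.893; half-tol=0.035, Σhalf²=0.319069
  +E: nom +23.500 → Σnom=83.980; wc +0.120/-0.120 → slack +1.013/-1.013; half-tol=0.120, Σhalf²=0.333469
  +F: nom +47.370 → Σnom=131.350; wc +0.310/-0.310 → slack +1.323/-1.323; half-tol=0.310, Σhalf²=0.429569
  -G: nom -23.390 → Σnom=107.960; wc +0.332/-0.106 → slack +1.655/-1.429; half-tol=0.219, Σhalf²=0.477530
  -H: nom -23.990 → Σnom=83.970; wc +0.240/-0.316 → slack +1.895/-1.745; half-tol=0.278, Σhalf²=0.554814
  -I: nom -25.700 → Σnom=58.270; wc +0.409/-0.409 → slack +2.304/-2.154; half-tol=0.409, Σhalf²=0.722095
  +J: nom +28.500 → Σnom=86.770; wc +0.300/-0.010 → slack +2.604/-2.164; half-tol=0.155, Σhalf²=0.746120
Nominal = 86.770. Worst-case = [86.770 - 2.164, 86.770 + 2.604] = [84.606, 89.374]. RSS = √0.746120 = 0.864.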